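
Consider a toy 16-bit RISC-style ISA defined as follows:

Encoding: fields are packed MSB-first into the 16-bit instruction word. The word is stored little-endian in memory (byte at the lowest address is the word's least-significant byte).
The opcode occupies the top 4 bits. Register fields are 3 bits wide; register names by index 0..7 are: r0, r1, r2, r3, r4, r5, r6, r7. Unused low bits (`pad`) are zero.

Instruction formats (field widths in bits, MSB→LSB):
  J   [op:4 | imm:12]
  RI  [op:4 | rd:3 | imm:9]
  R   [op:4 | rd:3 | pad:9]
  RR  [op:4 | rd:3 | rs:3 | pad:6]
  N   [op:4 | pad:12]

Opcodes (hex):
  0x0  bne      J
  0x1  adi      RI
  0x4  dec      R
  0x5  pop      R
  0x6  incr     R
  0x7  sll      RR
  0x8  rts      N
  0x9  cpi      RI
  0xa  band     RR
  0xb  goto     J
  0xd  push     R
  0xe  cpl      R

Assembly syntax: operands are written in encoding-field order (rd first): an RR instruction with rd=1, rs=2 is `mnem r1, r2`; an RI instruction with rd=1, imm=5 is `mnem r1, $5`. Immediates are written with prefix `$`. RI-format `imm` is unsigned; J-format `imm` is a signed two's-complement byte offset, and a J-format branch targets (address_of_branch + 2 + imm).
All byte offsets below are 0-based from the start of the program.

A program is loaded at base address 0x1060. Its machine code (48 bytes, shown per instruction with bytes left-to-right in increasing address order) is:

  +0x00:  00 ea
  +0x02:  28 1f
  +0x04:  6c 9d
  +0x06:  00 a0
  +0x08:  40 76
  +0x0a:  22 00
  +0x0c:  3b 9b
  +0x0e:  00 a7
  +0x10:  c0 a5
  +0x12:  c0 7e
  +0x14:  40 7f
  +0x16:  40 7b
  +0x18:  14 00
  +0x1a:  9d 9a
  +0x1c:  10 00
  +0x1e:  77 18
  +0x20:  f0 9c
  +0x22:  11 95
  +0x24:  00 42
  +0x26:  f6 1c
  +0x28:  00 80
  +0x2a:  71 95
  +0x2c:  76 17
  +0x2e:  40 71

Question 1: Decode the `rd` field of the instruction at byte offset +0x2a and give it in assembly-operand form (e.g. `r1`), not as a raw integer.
off 0x2a: read 71 95 as little → 0x9571
  op=0x9571>>12=0x9 ⇒ cpi (RI)
  rd: (w>>9)&0x7=0x2 → r2
  imm: (w>>0)&0x1ff=0x171 → $369

r2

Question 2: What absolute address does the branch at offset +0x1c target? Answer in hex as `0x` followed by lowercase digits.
[1c] 10 00 → 0x0010
  top 4b → 0x0 → bne [J]
  imm: (w>>0)&0xfff=0x10 → $16
  target = base 0x1060 + off 0x1c + 2 + imm 16 = 0x108e

0x108e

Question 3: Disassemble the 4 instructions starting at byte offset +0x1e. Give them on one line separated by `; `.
adi r4, $119; cpi r6, $240; cpi r2, $273; dec r1

+0x1e: 77 18 ⇒ word 0x1877 (little)
  opcode bits[15:12]=0x1: adi/RI
  [11:9] rd=4 = r4
  [8:0] imm=119 = $119
+0x20: f0 9c ⇒ word 0x9cf0 (little)
  opcode bits[15:12]=0x9: cpi/RI
  [11:9] rd=6 = r6
  [8:0] imm=240 = $240
+0x22: 11 95 ⇒ word 0x9511 (little)
  opcode bits[15:12]=0x9: cpi/RI
  [11:9] rd=2 = r2
  [8:0] imm=273 = $273
+0x24: 00 42 ⇒ word 0x4200 (little)
  opcode bits[15:12]=0x4: dec/R
  [11:9] rd=1 = r1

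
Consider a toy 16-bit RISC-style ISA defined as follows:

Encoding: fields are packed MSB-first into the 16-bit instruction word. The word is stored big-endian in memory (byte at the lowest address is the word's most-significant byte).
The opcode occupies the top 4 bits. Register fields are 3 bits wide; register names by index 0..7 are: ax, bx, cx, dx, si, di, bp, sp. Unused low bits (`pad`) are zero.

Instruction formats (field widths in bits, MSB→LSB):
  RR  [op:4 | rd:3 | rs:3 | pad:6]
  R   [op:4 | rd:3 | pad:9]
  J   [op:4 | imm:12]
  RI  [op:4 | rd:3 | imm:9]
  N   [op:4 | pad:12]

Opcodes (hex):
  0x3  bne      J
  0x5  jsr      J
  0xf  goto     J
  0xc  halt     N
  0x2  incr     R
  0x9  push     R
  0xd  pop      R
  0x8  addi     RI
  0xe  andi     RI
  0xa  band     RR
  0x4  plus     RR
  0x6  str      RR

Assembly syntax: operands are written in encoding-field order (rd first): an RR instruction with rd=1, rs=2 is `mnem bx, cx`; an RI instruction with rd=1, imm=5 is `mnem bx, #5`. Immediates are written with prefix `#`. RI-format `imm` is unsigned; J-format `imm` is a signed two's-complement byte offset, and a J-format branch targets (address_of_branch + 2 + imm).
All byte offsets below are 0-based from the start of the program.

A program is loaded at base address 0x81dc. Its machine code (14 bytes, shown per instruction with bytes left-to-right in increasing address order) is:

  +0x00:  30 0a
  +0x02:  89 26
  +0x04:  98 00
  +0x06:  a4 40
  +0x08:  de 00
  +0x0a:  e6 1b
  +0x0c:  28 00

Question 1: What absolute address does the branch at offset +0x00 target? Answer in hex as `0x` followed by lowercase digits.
0x81e8

+0x00: 30 0a ⇒ word 0x300a (big)
  op=0x300a>>12=0x3 ⇒ bne (J)
  [11:0] imm=10 = #10
  target = base 0x81dc + off 0x00 + 2 + imm 10 = 0x81e8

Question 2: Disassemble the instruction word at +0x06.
@+06  big-endian(a4 40) = 0xa440
  opcode bits[15:12]=0xa: band/RR
  [11:9] rd=2 = cx
  [8:6] rs=1 = bx

band cx, bx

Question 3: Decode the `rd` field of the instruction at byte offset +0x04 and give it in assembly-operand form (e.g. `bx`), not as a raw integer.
+0x04: 98 00 ⇒ word 0x9800 (big)
  top 4b → 0x9 → push [R]
  rd@[11:9]=0x4 ⇒ si

si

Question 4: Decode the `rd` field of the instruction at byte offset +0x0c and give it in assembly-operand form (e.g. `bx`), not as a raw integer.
+0x0c: 28 00 ⇒ word 0x2800 (big)
  op=0x2800>>12=0x2 ⇒ incr (R)
  [11:9] rd=4 = si

si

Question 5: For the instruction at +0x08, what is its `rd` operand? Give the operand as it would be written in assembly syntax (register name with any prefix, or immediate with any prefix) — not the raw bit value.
off 0x08: read de 00 as big → 0xde00
  op=0xde00>>12=0xd ⇒ pop (R)
  rd@[11:9]=0x7 ⇒ sp

sp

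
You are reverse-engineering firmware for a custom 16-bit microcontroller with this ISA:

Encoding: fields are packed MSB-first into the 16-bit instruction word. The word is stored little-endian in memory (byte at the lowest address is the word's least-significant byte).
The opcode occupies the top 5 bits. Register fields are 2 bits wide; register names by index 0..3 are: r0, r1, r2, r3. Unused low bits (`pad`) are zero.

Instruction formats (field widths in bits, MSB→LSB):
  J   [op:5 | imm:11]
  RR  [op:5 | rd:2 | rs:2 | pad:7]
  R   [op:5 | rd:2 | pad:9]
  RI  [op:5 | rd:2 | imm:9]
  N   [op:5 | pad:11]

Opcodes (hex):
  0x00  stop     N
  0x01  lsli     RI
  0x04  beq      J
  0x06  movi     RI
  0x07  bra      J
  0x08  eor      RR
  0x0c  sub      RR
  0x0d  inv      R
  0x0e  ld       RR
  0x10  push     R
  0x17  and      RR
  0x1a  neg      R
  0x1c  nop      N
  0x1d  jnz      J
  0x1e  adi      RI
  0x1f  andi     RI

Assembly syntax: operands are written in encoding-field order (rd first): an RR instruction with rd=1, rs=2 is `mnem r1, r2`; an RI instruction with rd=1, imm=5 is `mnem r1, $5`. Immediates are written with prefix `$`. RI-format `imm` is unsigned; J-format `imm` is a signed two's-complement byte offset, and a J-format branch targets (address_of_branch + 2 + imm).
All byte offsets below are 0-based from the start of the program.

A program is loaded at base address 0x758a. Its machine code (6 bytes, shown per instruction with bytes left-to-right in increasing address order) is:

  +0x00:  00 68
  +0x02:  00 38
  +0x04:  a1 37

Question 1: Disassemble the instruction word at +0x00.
inv r0

off 0x00: read 00 68 as little → 0x6800
  opcode bits[15:11]=0xd: inv/R
  rd@[10:9]=0x0 ⇒ r0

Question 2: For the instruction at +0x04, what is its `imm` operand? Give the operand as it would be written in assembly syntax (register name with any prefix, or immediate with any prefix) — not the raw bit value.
$417

@+04  little-endian(a1 37) = 0x37a1
  opcode bits[15:11]=0x6: movi/RI
  rd@[10:9]=0x3 ⇒ r3
  imm@[8:0]=0x1a1 ⇒ $417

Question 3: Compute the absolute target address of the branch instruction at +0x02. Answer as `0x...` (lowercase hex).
0x758e

[02] 00 38 → 0x3800
  top 5b → 0x7 → bra [J]
  imm: (w>>0)&0x7ff=0x0 → $0
  target = base 0x758a + off 0x02 + 2 + imm 0 = 0x758e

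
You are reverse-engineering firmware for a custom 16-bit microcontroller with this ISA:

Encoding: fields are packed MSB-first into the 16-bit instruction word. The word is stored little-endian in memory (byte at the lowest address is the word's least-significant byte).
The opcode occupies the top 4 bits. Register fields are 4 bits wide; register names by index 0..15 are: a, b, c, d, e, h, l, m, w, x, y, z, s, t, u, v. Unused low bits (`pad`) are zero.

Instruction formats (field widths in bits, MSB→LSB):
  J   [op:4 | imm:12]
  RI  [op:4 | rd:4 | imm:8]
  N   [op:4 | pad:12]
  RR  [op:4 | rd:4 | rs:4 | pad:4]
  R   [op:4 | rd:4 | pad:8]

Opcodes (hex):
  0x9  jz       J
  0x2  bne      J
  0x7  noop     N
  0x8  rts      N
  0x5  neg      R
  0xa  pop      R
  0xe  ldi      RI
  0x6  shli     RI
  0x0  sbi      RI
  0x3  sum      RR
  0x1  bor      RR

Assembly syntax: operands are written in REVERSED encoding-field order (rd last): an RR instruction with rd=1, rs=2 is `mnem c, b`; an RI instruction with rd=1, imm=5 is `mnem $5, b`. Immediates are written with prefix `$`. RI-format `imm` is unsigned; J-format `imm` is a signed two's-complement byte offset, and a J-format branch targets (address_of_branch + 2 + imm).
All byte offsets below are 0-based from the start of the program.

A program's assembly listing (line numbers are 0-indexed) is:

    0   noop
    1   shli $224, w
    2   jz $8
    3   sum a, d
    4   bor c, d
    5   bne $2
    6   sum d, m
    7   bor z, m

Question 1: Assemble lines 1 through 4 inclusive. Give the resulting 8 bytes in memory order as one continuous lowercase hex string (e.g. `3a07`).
L1: shli op=0x6:4|rd=8:4|imm=224:8 ⇒ 0x68e0 ⇒ little e0 68
L2: jz op=0x9:4|imm=8:12 ⇒ 0x9008 ⇒ little 08 90
L3: sum op=0x3:4|rd=3:4|rs=0:4|pad=0:4 ⇒ 0x3300 ⇒ little 00 33
L4: bor op=0x1:4|rd=3:4|rs=2:4|pad=0:4 ⇒ 0x1320 ⇒ little 20 13

e068089000332013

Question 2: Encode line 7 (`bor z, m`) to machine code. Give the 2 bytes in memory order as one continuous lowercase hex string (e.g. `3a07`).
line 7 (bor): pack op=0x1:4|rd=7:4|rs=11:4|pad=0:4 = 0x17b0; little→ b0 17

b017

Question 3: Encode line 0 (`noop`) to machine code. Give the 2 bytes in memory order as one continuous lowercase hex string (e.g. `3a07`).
0. noop fields op=0x7:4|pad=0:12 → word 7000h → 00 70

0070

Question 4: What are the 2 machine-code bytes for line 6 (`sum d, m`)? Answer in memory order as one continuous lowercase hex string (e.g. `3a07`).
3037

6. sum fields op=0x3:4|rd=7:4|rs=3:4|pad=0:4 → word 3730h → 30 37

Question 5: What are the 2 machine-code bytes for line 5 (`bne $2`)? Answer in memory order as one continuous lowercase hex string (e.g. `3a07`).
0220

5. bne fields op=0x2:4|imm=2:12 → word 2002h → 02 20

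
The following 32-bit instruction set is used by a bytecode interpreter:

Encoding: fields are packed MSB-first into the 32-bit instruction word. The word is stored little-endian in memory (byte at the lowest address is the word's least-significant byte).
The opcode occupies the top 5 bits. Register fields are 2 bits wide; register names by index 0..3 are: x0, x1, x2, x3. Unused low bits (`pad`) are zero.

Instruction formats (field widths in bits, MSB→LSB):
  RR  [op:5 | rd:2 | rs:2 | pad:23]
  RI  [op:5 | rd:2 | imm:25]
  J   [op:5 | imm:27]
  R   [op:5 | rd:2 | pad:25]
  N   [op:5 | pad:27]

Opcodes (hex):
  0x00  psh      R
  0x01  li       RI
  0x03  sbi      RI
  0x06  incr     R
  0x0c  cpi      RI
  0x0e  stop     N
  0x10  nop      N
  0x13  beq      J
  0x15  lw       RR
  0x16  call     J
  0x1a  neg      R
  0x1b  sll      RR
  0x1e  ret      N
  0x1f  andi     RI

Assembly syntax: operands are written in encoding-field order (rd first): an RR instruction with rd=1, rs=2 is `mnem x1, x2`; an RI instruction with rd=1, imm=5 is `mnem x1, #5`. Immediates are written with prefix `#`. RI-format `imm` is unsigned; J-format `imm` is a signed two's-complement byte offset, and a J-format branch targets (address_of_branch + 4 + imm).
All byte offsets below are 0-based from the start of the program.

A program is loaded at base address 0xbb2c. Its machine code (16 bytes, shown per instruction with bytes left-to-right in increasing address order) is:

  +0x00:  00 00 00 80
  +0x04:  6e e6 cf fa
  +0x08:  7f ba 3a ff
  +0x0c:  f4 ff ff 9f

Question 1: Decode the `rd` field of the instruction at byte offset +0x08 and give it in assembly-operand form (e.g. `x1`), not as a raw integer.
x3

@+08  little-endian(7f ba 3a ff) = 0xff3aba7f
  opcode bits[31:27]=0x1f: andi/RI
  rd@[26:25]=0x3 ⇒ x3
  imm@[24:0]=0x13aba7f ⇒ #20626047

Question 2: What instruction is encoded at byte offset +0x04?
+0x04: 6e e6 cf fa ⇒ word 0xfacfe66e (little)
  op=0xfacfe66e>>27=0x1f ⇒ andi (RI)
  rd@[26:25]=0x1 ⇒ x1
  imm@[24:0]=0xcfe66e ⇒ #13624942

andi x1, #13624942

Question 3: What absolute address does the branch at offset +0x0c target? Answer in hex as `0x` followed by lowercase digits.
0xbb30

[0c] f4 ff ff 9f → 0x9ffffff4
  top 5b → 0x13 → beq [J]
  imm: (w>>0)&0x7ffffff=0x7fffff4 (s27→-12) → #-12
  target = base 0xbb2c + off 0x0c + 4 + imm -12 = 0xbb30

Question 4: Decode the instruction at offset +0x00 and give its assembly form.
+0x00: 00 00 00 80 ⇒ word 0x80000000 (little)
  op=0x80000000>>27=0x10 ⇒ nop (N)

nop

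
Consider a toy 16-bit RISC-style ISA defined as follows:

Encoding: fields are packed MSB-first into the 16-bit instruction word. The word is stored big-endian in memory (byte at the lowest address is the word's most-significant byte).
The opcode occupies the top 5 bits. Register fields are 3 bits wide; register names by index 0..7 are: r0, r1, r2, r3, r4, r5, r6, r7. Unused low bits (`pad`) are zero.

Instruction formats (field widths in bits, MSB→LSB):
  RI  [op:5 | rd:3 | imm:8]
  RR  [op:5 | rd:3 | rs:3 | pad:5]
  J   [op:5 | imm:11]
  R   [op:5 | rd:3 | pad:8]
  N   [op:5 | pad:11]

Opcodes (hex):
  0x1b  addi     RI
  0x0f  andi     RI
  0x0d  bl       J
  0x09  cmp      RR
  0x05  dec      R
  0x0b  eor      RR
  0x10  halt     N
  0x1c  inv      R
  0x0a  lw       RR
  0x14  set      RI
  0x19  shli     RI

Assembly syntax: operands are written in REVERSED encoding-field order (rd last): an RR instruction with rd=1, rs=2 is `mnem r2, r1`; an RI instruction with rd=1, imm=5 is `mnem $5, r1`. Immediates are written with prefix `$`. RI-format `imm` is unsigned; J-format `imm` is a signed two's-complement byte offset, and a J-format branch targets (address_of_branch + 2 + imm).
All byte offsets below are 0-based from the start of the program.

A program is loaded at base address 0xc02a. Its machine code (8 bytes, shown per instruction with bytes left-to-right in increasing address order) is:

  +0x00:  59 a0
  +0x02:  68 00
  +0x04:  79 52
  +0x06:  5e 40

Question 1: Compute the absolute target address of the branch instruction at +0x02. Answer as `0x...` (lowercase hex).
+0x02: 68 00 ⇒ word 0x6800 (big)
  opcode bits[15:11]=0xd: bl/J
  [10:0] imm=0 = $0
  target = base 0xc02a + off 0x02 + 2 + imm 0 = 0xc02e

0xc02e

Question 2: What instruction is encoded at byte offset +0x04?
andi $82, r1

[04] 79 52 → 0x7952
  opcode bits[15:11]=0xf: andi/RI
  rd@[10:8]=0x1 ⇒ r1
  imm@[7:0]=0x52 ⇒ $82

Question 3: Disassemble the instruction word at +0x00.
[00] 59 a0 → 0x59a0
  op=0x59a0>>11=0xb ⇒ eor (RR)
  rd@[10:8]=0x1 ⇒ r1
  rs@[7:5]=0x5 ⇒ r5

eor r5, r1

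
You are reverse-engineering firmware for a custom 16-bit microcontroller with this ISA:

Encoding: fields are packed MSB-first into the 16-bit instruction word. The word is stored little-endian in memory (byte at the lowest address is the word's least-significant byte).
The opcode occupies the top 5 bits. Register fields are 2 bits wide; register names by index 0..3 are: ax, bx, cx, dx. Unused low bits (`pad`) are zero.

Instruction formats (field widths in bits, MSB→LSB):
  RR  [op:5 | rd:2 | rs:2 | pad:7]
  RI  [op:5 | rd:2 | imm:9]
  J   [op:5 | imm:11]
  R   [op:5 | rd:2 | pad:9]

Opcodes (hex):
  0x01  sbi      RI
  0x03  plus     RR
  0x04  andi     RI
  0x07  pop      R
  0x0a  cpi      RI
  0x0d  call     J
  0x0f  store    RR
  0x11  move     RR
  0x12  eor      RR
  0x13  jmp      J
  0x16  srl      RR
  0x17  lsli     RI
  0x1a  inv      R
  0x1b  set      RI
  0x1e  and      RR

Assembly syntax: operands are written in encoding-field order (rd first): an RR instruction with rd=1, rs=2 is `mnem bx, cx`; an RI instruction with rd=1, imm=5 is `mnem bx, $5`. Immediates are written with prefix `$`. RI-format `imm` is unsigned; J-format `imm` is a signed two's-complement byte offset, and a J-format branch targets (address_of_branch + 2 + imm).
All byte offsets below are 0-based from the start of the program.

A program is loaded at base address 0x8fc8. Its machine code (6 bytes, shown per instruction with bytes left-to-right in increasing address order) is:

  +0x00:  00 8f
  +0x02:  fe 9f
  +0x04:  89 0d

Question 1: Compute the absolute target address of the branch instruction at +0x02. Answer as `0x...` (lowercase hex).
0x8fca

+0x02: fe 9f ⇒ word 0x9ffe (little)
  top 5b → 0x13 → jmp [J]
  imm: (w>>0)&0x7ff=0x7fe (s11→-2) → $-2
  target = base 0x8fc8 + off 0x02 + 2 + imm -2 = 0x8fca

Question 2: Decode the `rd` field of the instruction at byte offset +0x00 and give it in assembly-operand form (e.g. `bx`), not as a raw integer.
+0x00: 00 8f ⇒ word 0x8f00 (little)
  top 5b → 0x11 → move [RR]
  rd@[10:9]=0x3 ⇒ dx
  rs@[8:7]=0x2 ⇒ cx

dx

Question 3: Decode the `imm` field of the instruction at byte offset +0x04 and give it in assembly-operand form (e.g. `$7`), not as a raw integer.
[04] 89 0d → 0x0d89
  op=0x0d89>>11=0x1 ⇒ sbi (RI)
  rd@[10:9]=0x2 ⇒ cx
  imm@[8:0]=0x189 ⇒ $393

$393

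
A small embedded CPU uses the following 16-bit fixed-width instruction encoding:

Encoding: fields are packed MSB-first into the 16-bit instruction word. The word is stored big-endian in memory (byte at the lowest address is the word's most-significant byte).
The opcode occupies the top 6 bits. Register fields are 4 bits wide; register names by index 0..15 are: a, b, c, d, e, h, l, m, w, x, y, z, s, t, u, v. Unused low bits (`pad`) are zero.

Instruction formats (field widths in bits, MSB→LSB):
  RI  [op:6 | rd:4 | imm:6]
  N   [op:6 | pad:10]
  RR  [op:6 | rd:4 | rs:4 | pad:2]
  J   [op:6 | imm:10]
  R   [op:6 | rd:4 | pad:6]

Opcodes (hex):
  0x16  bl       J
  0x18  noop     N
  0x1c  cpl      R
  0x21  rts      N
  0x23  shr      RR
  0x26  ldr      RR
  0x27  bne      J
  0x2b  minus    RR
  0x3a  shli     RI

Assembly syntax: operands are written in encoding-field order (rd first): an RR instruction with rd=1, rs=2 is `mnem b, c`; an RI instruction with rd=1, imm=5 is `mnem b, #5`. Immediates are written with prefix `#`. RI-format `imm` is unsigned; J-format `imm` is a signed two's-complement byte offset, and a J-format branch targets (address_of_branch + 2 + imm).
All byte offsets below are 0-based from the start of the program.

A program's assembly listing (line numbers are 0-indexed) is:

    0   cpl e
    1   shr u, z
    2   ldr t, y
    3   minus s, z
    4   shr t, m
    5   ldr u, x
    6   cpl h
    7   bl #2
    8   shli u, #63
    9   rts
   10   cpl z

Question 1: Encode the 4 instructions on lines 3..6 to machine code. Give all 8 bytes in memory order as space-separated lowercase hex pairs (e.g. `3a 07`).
af 2c 8f 5c 9b a4 71 40

line 3 (minus): pack op=0x2b:6|rd=12:4|rs=11:4|pad=0:2 = 0xaf2c; big→ af 2c
line 4 (shr): pack op=0x23:6|rd=13:4|rs=7:4|pad=0:2 = 0x8f5c; big→ 8f 5c
line 5 (ldr): pack op=0x26:6|rd=14:4|rs=9:4|pad=0:2 = 0x9ba4; big→ 9b a4
line 6 (cpl): pack op=0x1c:6|rd=5:4|pad=0:6 = 0x7140; big→ 71 40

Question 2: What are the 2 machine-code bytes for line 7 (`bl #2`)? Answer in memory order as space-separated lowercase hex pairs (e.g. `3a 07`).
58 02

L7: bl op=0x16:6|imm=2:10 ⇒ 0x5802 ⇒ big 58 02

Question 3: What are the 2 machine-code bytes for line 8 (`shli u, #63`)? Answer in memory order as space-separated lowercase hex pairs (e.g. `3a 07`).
L8: shli op=0x3a:6|rd=14:4|imm=63:6 ⇒ 0xebbf ⇒ big eb bf

eb bf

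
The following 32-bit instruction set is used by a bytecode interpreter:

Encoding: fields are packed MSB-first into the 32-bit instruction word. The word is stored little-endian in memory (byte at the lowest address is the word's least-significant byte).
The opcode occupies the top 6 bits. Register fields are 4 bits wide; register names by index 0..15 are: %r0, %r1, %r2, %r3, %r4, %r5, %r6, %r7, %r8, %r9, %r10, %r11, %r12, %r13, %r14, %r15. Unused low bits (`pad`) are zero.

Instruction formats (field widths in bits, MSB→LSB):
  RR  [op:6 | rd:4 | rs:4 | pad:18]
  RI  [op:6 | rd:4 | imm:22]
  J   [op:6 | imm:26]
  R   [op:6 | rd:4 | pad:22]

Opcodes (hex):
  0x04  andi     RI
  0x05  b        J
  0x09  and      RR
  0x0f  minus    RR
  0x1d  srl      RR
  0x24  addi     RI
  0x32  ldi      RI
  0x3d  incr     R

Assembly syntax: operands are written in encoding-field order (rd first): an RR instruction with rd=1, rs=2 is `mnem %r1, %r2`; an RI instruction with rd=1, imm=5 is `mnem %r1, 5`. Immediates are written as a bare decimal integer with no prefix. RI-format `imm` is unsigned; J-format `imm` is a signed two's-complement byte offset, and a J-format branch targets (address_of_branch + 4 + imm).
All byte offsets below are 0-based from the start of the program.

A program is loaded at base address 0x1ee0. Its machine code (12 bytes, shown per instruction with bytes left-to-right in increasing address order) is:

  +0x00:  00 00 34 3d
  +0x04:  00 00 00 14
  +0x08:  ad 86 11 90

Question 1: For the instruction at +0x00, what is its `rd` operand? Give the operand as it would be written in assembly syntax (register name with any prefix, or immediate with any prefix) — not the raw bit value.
%r4

[00] 00 00 34 3d → 0x3d340000
  opcode bits[31:26]=0xf: minus/RR
  rd: (w>>22)&0xf=0x4 → %r4
  rs: (w>>18)&0xf=0xd → %r13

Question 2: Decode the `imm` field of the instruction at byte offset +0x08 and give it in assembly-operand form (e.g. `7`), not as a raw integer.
off 0x08: read ad 86 11 90 as little → 0x901186ad
  top 6b → 0x24 → addi [RI]
  [25:22] rd=0 = %r0
  [21:0] imm=1148589 = 1148589

1148589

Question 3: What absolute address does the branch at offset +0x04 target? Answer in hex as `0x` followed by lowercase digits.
[04] 00 00 00 14 → 0x14000000
  opcode bits[31:26]=0x5: b/J
  imm@[25:0]=0x0 ⇒ 0
  target = base 0x1ee0 + off 0x04 + 4 + imm 0 = 0x1ee8

0x1ee8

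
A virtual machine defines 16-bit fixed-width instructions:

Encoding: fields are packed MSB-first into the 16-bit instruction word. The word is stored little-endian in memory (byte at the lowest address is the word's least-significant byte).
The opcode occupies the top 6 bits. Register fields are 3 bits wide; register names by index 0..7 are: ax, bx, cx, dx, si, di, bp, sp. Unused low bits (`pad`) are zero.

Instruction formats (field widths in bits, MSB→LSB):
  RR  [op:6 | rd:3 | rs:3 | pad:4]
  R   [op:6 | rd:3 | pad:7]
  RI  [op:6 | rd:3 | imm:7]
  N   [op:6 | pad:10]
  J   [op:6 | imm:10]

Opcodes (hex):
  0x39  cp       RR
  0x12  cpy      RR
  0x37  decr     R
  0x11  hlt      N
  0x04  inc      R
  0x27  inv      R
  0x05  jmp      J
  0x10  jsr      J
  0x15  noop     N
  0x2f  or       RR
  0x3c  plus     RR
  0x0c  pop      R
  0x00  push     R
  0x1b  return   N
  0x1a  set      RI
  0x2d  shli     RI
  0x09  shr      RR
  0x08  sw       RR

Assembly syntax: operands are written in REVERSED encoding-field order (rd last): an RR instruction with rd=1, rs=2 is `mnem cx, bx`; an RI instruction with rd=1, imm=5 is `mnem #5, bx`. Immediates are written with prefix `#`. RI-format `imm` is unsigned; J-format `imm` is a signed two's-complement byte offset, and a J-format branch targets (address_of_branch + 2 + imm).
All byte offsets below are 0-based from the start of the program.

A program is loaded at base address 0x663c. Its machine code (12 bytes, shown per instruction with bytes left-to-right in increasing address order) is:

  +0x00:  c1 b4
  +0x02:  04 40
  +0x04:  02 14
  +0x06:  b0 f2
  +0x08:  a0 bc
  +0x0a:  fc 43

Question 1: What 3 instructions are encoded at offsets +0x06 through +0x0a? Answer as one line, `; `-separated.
[06] b0 f2 → 0xf2b0
  top 6b → 0x3c → plus [RR]
  rd@[9:7]=0x5 ⇒ di
  rs@[6:4]=0x3 ⇒ dx
[08] a0 bc → 0xbca0
  top 6b → 0x2f → or [RR]
  rd@[9:7]=0x1 ⇒ bx
  rs@[6:4]=0x2 ⇒ cx
[0a] fc 43 → 0x43fc
  top 6b → 0x10 → jsr [J]
  imm@[9:0]=0x3fc (s10→-4) ⇒ #-4

plus dx, di; or cx, bx; jsr #-4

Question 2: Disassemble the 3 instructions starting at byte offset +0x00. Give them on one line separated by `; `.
shli #65, bx; jsr #4; jmp #2

+0x00: c1 b4 ⇒ word 0xb4c1 (little)
  opcode bits[15:10]=0x2d: shli/RI
  [9:7] rd=1 = bx
  [6:0] imm=65 = #65
+0x02: 04 40 ⇒ word 0x4004 (little)
  opcode bits[15:10]=0x10: jsr/J
  [9:0] imm=4 = #4
+0x04: 02 14 ⇒ word 0x1402 (little)
  opcode bits[15:10]=0x5: jmp/J
  [9:0] imm=2 = #2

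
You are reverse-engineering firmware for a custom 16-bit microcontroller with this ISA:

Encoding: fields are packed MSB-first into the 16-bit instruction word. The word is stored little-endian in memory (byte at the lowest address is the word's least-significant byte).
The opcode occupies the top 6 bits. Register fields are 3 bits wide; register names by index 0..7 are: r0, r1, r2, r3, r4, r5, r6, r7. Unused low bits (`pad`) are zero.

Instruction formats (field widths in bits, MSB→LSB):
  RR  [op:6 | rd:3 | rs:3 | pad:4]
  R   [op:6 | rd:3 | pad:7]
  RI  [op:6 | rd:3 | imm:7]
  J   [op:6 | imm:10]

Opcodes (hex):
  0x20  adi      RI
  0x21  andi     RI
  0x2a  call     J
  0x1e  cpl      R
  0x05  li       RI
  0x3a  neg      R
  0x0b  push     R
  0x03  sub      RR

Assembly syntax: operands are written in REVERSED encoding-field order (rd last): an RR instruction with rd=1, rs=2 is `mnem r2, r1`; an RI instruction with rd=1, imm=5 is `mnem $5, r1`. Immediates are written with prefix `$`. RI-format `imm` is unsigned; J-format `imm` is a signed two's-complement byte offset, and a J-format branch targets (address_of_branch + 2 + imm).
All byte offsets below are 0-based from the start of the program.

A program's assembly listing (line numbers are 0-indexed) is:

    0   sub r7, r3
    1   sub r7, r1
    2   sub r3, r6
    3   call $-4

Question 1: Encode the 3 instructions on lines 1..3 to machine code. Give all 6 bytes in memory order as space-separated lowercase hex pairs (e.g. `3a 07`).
1. sub fields op=0x3:6|rd=1:3|rs=7:3|pad=0:4 → word 0cf0h → f0 0c
2. sub fields op=0x3:6|rd=6:3|rs=3:3|pad=0:4 → word 0f30h → 30 0f
3. call fields op=0x2a:6|imm=-4:10 → word abfch → fc ab

f0 0c 30 0f fc ab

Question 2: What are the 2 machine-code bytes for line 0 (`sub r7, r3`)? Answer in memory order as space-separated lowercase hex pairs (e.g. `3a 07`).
line 0 (sub): pack op=0x3:6|rd=3:3|rs=7:3|pad=0:4 = 0x0df0; little→ f0 0d

f0 0d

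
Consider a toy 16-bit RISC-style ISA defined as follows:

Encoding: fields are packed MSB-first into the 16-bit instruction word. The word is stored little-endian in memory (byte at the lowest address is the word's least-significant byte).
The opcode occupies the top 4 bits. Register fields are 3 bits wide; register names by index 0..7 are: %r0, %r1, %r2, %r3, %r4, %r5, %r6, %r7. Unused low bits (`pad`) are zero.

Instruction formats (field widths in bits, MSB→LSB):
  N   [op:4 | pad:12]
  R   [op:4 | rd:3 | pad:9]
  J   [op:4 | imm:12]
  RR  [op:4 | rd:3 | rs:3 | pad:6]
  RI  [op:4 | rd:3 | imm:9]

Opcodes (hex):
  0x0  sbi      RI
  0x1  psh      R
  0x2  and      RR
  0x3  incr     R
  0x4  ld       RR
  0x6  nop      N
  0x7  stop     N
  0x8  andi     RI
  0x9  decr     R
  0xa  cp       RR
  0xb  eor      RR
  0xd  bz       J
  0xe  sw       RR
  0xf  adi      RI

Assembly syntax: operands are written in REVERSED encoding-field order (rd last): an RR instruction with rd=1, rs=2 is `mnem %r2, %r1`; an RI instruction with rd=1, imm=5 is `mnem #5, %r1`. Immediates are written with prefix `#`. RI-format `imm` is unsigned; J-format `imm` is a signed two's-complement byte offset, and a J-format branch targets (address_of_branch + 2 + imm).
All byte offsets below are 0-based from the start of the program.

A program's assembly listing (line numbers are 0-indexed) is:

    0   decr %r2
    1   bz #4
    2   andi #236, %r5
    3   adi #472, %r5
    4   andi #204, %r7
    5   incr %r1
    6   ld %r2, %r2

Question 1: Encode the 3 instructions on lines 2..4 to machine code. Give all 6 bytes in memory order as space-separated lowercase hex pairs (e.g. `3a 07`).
ec 8a d8 fb cc 8e

2. andi fields op=0x8:4|rd=5:3|imm=236:9 → word 8aech → ec 8a
3. adi fields op=0xf:4|rd=5:3|imm=472:9 → word fbd8h → d8 fb
4. andi fields op=0x8:4|rd=7:3|imm=204:9 → word 8ecch → cc 8e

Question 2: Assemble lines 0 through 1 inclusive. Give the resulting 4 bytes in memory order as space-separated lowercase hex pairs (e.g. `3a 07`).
line 0 (decr): pack op=0x9:4|rd=2:3|pad=0:9 = 0x9400; little→ 00 94
line 1 (bz): pack op=0xd:4|imm=4:12 = 0xd004; little→ 04 d0

00 94 04 d0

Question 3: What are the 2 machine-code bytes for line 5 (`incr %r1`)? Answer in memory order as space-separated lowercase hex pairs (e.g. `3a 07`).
00 32

L5: incr op=0x3:4|rd=1:3|pad=0:9 ⇒ 0x3200 ⇒ little 00 32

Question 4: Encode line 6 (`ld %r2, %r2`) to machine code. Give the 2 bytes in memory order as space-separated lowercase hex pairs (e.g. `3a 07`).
6. ld fields op=0x4:4|rd=2:3|rs=2:3|pad=0:6 → word 4480h → 80 44

80 44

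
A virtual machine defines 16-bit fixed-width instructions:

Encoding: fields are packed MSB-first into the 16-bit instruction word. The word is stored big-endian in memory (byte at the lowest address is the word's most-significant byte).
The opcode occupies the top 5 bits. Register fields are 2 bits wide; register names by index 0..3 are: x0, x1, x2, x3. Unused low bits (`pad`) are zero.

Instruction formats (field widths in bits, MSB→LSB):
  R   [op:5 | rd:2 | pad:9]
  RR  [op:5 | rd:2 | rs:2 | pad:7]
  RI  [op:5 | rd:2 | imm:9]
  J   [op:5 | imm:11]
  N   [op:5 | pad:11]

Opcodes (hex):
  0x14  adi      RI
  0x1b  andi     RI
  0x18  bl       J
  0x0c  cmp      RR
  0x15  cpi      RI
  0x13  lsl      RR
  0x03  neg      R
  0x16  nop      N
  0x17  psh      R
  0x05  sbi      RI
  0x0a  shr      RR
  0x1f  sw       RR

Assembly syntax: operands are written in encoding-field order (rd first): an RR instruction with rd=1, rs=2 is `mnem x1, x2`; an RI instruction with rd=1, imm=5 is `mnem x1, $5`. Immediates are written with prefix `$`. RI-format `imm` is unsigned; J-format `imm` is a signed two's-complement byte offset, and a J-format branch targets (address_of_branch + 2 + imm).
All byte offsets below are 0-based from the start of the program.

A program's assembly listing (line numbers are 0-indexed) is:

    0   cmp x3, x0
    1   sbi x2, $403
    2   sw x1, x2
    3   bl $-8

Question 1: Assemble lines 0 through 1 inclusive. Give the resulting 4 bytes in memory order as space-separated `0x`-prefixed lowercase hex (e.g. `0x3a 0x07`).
0x66 0x00 0x2d 0x93

0. cmp fields op=0xc:5|rd=3:2|rs=0:2|pad=0:7 → word 6600h → 66 00
1. sbi fields op=0x5:5|rd=2:2|imm=403:9 → word 2d93h → 2d 93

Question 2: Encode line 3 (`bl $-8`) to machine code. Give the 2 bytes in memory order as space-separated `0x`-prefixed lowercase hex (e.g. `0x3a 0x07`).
0xc7 0xf8

line 3 (bl): pack op=0x18:5|imm=-8:11 = 0xc7f8; big→ c7 f8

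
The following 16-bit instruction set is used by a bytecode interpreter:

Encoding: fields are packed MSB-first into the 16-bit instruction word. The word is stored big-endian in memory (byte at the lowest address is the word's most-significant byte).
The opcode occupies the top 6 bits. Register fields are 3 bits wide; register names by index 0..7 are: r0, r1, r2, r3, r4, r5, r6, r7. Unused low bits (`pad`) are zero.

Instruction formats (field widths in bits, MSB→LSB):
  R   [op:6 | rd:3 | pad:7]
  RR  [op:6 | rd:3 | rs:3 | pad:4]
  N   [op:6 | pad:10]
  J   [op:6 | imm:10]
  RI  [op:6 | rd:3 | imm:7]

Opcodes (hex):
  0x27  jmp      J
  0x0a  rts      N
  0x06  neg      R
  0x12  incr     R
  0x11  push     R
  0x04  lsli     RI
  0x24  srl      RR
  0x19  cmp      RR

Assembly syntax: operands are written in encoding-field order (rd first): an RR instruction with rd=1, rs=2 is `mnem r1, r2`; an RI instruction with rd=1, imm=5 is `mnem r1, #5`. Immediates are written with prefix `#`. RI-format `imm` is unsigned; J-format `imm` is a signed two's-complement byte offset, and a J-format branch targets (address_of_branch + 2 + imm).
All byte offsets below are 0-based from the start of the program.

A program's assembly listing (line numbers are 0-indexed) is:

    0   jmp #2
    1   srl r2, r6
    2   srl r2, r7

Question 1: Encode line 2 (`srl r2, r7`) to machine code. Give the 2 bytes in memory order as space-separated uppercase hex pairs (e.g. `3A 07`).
line 2 (srl): pack op=0x24:6|rd=2:3|rs=7:3|pad=0:4 = 0x9170; big→ 91 70

91 70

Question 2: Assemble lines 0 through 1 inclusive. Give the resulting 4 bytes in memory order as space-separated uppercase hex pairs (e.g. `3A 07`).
0. jmp fields op=0x27:6|imm=2:10 → word 9c02h → 9c 02
1. srl fields op=0x24:6|rd=2:3|rs=6:3|pad=0:4 → word 9160h → 91 60

9C 02 91 60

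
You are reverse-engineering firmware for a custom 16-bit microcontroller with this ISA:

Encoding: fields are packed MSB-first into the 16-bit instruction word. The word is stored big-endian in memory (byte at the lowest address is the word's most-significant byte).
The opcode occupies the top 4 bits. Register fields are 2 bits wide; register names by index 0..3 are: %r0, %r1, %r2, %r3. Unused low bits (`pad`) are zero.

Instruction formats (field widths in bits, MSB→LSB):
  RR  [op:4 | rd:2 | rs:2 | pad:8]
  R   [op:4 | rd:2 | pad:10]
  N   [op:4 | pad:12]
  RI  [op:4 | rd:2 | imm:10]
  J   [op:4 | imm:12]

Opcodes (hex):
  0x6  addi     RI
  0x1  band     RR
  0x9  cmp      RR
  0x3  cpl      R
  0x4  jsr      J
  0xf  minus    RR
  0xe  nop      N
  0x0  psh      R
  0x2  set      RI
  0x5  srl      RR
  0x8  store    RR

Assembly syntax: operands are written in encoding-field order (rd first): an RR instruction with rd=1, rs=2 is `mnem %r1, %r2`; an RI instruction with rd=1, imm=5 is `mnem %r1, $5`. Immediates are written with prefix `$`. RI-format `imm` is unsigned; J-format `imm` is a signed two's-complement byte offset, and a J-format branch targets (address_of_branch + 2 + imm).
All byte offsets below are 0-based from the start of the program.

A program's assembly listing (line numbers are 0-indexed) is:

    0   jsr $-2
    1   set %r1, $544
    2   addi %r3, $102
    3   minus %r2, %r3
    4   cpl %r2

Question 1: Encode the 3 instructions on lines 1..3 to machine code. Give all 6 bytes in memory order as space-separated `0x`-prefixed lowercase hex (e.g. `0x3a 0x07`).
L1: set op=0x2:4|rd=1:2|imm=544:10 ⇒ 0x2620 ⇒ big 26 20
L2: addi op=0x6:4|rd=3:2|imm=102:10 ⇒ 0x6c66 ⇒ big 6c 66
L3: minus op=0xf:4|rd=2:2|rs=3:2|pad=0:8 ⇒ 0xfb00 ⇒ big fb 00

0x26 0x20 0x6c 0x66 0xfb 0x00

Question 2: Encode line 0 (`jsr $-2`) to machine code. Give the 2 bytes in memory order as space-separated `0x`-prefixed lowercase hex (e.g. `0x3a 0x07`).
0x4f 0xfe

L0: jsr op=0x4:4|imm=-2:12 ⇒ 0x4ffe ⇒ big 4f fe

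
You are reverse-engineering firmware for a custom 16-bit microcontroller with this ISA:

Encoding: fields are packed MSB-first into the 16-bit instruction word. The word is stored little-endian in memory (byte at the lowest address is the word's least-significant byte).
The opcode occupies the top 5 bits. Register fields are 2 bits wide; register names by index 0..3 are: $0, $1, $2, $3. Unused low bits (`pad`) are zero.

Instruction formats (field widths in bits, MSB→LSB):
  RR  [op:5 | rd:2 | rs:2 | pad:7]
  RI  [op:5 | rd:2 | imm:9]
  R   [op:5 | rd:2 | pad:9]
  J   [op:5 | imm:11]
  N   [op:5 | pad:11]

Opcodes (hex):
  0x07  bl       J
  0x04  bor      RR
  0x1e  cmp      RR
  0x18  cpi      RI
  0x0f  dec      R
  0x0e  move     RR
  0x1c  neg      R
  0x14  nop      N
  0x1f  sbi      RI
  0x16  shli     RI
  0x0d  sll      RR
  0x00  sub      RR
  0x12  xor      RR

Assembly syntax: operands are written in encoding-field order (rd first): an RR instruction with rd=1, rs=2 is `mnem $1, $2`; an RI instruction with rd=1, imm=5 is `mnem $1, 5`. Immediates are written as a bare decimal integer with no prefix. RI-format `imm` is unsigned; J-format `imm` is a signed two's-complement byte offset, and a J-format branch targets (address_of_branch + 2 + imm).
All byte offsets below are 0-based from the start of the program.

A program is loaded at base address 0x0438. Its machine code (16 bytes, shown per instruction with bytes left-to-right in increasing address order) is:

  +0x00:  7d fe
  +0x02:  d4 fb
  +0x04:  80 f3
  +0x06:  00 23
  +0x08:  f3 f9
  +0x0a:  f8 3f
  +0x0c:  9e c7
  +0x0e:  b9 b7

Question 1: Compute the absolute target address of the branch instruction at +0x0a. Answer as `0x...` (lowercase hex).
0x043c

+0x0a: f8 3f ⇒ word 0x3ff8 (little)
  opcode bits[15:11]=0x7: bl/J
  imm@[10:0]=0x7f8 (s11→-8) ⇒ -8
  target = base 0x0438 + off 0x0a + 2 + imm -8 = 0x043c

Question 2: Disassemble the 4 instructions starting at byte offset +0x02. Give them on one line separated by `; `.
sbi $1, 468; cmp $1, $3; bor $1, $2; sbi $0, 499

[02] d4 fb → 0xfbd4
  opcode bits[15:11]=0x1f: sbi/RI
  rd@[10:9]=0x1 ⇒ $1
  imm@[8:0]=0x1d4 ⇒ 468
[04] 80 f3 → 0xf380
  opcode bits[15:11]=0x1e: cmp/RR
  rd@[10:9]=0x1 ⇒ $1
  rs@[8:7]=0x3 ⇒ $3
[06] 00 23 → 0x2300
  opcode bits[15:11]=0x4: bor/RR
  rd@[10:9]=0x1 ⇒ $1
  rs@[8:7]=0x2 ⇒ $2
[08] f3 f9 → 0xf9f3
  opcode bits[15:11]=0x1f: sbi/RI
  rd@[10:9]=0x0 ⇒ $0
  imm@[8:0]=0x1f3 ⇒ 499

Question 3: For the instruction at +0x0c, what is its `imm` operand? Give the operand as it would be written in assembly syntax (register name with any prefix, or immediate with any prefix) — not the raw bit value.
@+0c  little-endian(9e c7) = 0xc79e
  op=0xc79e>>11=0x18 ⇒ cpi (RI)
  rd@[10:9]=0x3 ⇒ $3
  imm@[8:0]=0x19e ⇒ 414

414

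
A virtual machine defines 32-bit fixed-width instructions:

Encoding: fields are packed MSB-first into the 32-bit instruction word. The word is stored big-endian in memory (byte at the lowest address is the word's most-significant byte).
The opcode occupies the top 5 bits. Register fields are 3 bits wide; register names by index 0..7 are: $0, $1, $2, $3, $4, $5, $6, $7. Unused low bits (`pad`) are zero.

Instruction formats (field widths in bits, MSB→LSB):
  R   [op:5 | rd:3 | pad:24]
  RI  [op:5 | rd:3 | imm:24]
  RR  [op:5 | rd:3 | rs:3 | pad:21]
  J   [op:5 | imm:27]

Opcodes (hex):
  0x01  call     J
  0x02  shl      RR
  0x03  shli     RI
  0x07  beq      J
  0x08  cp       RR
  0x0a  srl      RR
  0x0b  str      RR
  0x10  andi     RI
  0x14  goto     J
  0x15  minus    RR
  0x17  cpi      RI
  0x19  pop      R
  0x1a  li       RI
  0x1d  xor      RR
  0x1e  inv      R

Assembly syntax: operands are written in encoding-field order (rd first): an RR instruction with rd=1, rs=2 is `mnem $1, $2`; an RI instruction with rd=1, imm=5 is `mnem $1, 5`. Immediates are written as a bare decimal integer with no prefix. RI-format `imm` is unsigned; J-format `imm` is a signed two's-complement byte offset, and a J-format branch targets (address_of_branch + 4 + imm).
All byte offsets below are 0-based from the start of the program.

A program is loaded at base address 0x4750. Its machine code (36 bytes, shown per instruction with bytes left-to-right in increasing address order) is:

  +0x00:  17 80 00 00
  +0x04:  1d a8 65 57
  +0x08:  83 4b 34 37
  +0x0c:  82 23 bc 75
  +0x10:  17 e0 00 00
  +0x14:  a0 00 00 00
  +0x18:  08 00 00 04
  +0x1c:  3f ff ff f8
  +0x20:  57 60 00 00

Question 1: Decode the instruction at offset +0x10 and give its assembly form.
[10] 17 e0 00 00 → 0x17e00000
  opcode bits[31:27]=0x2: shl/RR
  [26:24] rd=7 = $7
  [23:21] rs=7 = $7

shl $7, $7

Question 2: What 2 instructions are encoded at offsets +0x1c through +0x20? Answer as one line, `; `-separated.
beq -8; srl $7, $3

@+1c  big-endian(3f ff ff f8) = 0x3ffffff8
  top 5b → 0x7 → beq [J]
  [26:0] imm=134217720 (s27→-8) = -8
@+20  big-endian(57 60 00 00) = 0x57600000
  top 5b → 0xa → srl [RR]
  [26:24] rd=7 = $7
  [23:21] rs=3 = $3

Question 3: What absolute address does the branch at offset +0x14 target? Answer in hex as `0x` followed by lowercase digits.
0x4768

@+14  big-endian(a0 00 00 00) = 0xa0000000
  top 5b → 0x14 → goto [J]
  imm@[26:0]=0x0 ⇒ 0
  target = base 0x4750 + off 0x14 + 4 + imm 0 = 0x4768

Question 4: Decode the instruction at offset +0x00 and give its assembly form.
[00] 17 80 00 00 → 0x17800000
  opcode bits[31:27]=0x2: shl/RR
  rd@[26:24]=0x7 ⇒ $7
  rs@[23:21]=0x4 ⇒ $4

shl $7, $4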